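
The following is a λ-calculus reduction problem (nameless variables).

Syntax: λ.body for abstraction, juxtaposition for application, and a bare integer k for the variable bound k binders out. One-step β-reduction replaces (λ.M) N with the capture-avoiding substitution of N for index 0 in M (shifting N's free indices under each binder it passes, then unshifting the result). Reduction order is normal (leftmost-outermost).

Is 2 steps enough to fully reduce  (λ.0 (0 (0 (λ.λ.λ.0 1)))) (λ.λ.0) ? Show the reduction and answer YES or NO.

  start: (λ.0 (0 (0 (λ.λ.λ.0 1)))) (λ.λ.0)
  →1  (λ.λ.0) ((λ.λ.0) ((λ.λ.0) (λ.λ.λ.0 1)))
  →2  λ.0

Answer: YES — reaches normal form λ.0 in 2 ≤ 2 steps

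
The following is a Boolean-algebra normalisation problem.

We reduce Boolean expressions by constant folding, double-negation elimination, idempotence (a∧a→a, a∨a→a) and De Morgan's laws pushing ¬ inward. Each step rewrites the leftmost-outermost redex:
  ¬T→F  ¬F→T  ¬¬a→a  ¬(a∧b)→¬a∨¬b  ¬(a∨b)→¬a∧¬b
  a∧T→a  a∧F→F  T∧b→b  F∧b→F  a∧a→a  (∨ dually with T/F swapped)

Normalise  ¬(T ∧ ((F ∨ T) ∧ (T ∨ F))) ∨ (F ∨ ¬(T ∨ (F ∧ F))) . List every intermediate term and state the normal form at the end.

Answer: normal form = F  (in 17 steps)

Reduction:
  start: ¬(T ∧ ((F ∨ T) ∧ (T ∨ F))) ∨ (F ∨ ¬(T ∨ (F ∧ F)))
  →1  (¬T ∨ ¬((F ∨ T) ∧ (T ∨ F))) ∨ (F ∨ ¬(T ∨ (F ∧ F)))
  →2  (F ∨ ¬((F ∨ T) ∧ (T ∨ F))) ∨ (F ∨ ¬(T ∨ (F ∧ F)))
  →3  ¬((F ∨ T) ∧ (T ∨ F)) ∨ (F ∨ ¬(T ∨ (F ∧ F)))
  →4  (¬(F ∨ T) ∨ ¬(T ∨ F)) ∨ (F ∨ ¬(T ∨ (F ∧ F)))
  →5  ((¬F ∧ ¬T) ∨ ¬(T ∨ F)) ∨ (F ∨ ¬(T ∨ (F ∧ F)))
  →6  ((T ∧ ¬T) ∨ ¬(T ∨ F)) ∨ (F ∨ ¬(T ∨ (F ∧ F)))
  →7  (¬T ∨ ¬(T ∨ F)) ∨ (F ∨ ¬(T ∨ (F ∧ F)))
  →8  (F ∨ ¬(T ∨ F)) ∨ (F ∨ ¬(T ∨ (F ∧ F)))
  →9  ¬(T ∨ F) ∨ (F ∨ ¬(T ∨ (F ∧ F)))
  →10  (¬T ∧ ¬F) ∨ (F ∨ ¬(T ∨ (F ∧ F)))
  →11  (F ∧ ¬F) ∨ (F ∨ ¬(T ∨ (F ∧ F)))
  →12  F ∨ (F ∨ ¬(T ∨ (F ∧ F)))
  →13  F ∨ ¬(T ∨ (F ∧ F))
  →14  ¬(T ∨ (F ∧ F))
  →15  ¬T ∧ ¬(F ∧ F)
  →16  F ∧ ¬(F ∧ F)
  →17  F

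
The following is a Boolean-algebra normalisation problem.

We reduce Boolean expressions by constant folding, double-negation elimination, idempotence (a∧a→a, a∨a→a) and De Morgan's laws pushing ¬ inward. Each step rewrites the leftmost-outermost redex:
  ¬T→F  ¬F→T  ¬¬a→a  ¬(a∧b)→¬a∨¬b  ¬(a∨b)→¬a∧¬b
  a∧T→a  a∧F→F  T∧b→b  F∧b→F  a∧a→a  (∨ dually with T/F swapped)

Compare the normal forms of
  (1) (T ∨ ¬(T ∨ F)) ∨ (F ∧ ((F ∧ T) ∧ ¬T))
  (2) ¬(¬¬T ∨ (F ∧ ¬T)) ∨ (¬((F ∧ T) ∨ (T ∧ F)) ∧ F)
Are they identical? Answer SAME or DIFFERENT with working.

Answer: DIFFERENT — A ⇓ T, B ⇓ F

Derivation:
Term A:
  start: (T ∨ ¬(T ∨ F)) ∨ (F ∧ ((F ∧ T) ∧ ¬T))
  [1] T ∨ (F ∧ ((F ∧ T) ∧ ¬T))
  [2] T

Term B:
  start: ¬(¬¬T ∨ (F ∧ ¬T)) ∨ (¬((F ∧ T) ∨ (T ∧ F)) ∧ F)
  [1] (¬¬¬T ∧ ¬(F ∧ ¬T)) ∨ (¬((F ∧ T) ∨ (T ∧ F)) ∧ F)
  [2] (¬T ∧ ¬(F ∧ ¬T)) ∨ (¬((F ∧ T) ∨ (T ∧ F)) ∧ F)
  [3] (F ∧ ¬(F ∧ ¬T)) ∨ (¬((F ∧ T) ∨ (T ∧ F)) ∧ F)
  [4] F ∨ (¬((F ∧ T) ∨ (T ∧ F)) ∧ F)
  [5] ¬((F ∧ T) ∨ (T ∧ F)) ∧ F
  [6] F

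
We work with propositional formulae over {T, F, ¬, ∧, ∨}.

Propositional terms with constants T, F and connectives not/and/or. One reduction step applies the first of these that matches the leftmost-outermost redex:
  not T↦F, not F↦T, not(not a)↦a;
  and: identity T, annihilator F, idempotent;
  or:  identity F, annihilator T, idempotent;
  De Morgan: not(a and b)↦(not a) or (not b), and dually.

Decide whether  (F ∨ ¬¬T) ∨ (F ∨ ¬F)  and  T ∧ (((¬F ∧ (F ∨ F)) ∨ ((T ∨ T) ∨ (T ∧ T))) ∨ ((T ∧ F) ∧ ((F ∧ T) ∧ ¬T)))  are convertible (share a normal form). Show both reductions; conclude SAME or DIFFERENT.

Term A:
  start: (F ∨ ¬¬T) ∨ (F ∨ ¬F)
  step 1: ¬¬T ∨ (F ∨ ¬F)
  step 2: T ∨ (F ∨ ¬F)
  step 3: T

Term B:
  start: T ∧ (((¬F ∧ (F ∨ F)) ∨ ((T ∨ T) ∨ (T ∧ T))) ∨ ((T ∧ F) ∧ ((F ∧ T) ∧ ¬T)))
  step 1: ((¬F ∧ (F ∨ F)) ∨ ((T ∨ T) ∨ (T ∧ T))) ∨ ((T ∧ F) ∧ ((F ∧ T) ∧ ¬T))
  step 2: ((T ∧ (F ∨ F)) ∨ ((T ∨ T) ∨ (T ∧ T))) ∨ ((T ∧ F) ∧ ((F ∧ T) ∧ ¬T))
  step 3: ((F ∨ F) ∨ ((T ∨ T) ∨ (T ∧ T))) ∨ ((T ∧ F) ∧ ((F ∧ T) ∧ ¬T))
  step 4: (F ∨ ((T ∨ T) ∨ (T ∧ T))) ∨ ((T ∧ F) ∧ ((F ∧ T) ∧ ¬T))
  step 5: ((T ∨ T) ∨ (T ∧ T)) ∨ ((T ∧ F) ∧ ((F ∧ T) ∧ ¬T))
  step 6: (T ∨ (T ∧ T)) ∨ ((T ∧ F) ∧ ((F ∧ T) ∧ ¬T))
  step 7: T ∨ ((T ∧ F) ∧ ((F ∧ T) ∧ ¬T))
  step 8: T

Answer: SAME — A ⇓ T, B ⇓ T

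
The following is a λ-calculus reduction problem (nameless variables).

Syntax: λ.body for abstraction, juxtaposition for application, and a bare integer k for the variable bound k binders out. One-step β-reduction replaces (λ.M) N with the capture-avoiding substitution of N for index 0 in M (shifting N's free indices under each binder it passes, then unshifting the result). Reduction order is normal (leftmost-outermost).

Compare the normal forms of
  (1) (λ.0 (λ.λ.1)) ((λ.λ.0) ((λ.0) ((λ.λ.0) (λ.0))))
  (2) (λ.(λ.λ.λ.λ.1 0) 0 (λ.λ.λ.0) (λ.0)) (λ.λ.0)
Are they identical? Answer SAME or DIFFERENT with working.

Term A:
  start: (λ.0 (λ.λ.1)) ((λ.λ.0) ((λ.0) ((λ.λ.0) (λ.0))))
  →1  (λ.λ.0) ((λ.0) ((λ.λ.0) (λ.0))) (λ.λ.1)
  →2  (λ.0) (λ.λ.1)
  →3  λ.λ.1

Term B:
  start: (λ.(λ.λ.λ.λ.1 0) 0 (λ.λ.λ.0) (λ.0)) (λ.λ.0)
  →1  (λ.λ.λ.λ.1 0) (λ.λ.0) (λ.λ.λ.0) (λ.0)
  →2  (λ.λ.λ.1 0) (λ.λ.λ.0) (λ.0)
  →3  (λ.λ.1 0) (λ.0)
  →4  λ.(λ.0) 0
  →5  λ.0

Answer: DIFFERENT — A ⇓ λ.λ.1, B ⇓ λ.0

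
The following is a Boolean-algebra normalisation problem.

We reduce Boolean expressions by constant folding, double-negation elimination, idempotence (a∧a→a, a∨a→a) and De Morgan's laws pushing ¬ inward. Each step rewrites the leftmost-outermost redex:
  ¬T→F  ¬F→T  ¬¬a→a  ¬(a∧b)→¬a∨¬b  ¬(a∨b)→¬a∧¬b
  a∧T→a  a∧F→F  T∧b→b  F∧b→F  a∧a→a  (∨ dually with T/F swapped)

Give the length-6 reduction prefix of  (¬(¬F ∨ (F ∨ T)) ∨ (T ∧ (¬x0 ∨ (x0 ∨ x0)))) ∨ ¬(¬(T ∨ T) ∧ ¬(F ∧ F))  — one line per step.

Answer: after 6 steps: (¬x0 ∨ x0) ∨ ¬(¬(T ∨ T) ∧ ¬(F ∧ F))

Reduction:
  start: (¬(¬F ∨ (F ∨ T)) ∨ (T ∧ (¬x0 ∨ (x0 ∨ x0)))) ∨ ¬(¬(T ∨ T) ∧ ¬(F ∧ F))
  step 1: ((¬¬F ∧ ¬(F ∨ T)) ∨ (T ∧ (¬x0 ∨ (x0 ∨ x0)))) ∨ ¬(¬(T ∨ T) ∧ ¬(F ∧ F))
  step 2: ((F ∧ ¬(F ∨ T)) ∨ (T ∧ (¬x0 ∨ (x0 ∨ x0)))) ∨ ¬(¬(T ∨ T) ∧ ¬(F ∧ F))
  step 3: (F ∨ (T ∧ (¬x0 ∨ (x0 ∨ x0)))) ∨ ¬(¬(T ∨ T) ∧ ¬(F ∧ F))
  step 4: (T ∧ (¬x0 ∨ (x0 ∨ x0))) ∨ ¬(¬(T ∨ T) ∧ ¬(F ∧ F))
  step 5: (¬x0 ∨ (x0 ∨ x0)) ∨ ¬(¬(T ∨ T) ∧ ¬(F ∧ F))
  step 6: (¬x0 ∨ x0) ∨ ¬(¬(T ∨ T) ∧ ¬(F ∧ F))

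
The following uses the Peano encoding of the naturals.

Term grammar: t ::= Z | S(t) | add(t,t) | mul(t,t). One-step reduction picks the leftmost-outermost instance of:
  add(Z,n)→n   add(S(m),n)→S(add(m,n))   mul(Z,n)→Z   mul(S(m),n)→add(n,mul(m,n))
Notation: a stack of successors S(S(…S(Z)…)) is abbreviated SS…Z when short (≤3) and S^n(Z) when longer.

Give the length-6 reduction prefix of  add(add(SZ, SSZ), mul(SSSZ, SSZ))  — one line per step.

  start: add(add(SZ, SSZ), mul(SSSZ, SSZ))
  [1] add(S(add(Z, SSZ)), mul(SSSZ, SSZ))
  [2] S(add(add(Z, SSZ), mul(SSSZ, SSZ)))
  [3] S(add(SSZ, mul(SSSZ, SSZ)))
  [4] S(S(add(SZ, mul(SSSZ, SSZ))))
  [5] S(S(S(add(Z, mul(SSSZ, SSZ)))))
  [6] S(S(S(mul(SSSZ, SSZ))))

Answer: after 6 steps: S(S(S(mul(SSSZ, SSZ))))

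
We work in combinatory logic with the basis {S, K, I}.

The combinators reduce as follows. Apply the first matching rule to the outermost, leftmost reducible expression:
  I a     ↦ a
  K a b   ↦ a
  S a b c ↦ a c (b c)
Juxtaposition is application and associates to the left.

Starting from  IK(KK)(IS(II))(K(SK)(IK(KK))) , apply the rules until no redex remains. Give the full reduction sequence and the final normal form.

Answer: normal form = K  (in 3 steps)

Derivation:
  start: IK(KK)(IS(II))(K(SK)(IK(KK)))
  →1  K(KK)(IS(II))(K(SK)(IK(KK)))
  →2  KK(K(SK)(IK(KK)))
  →3  K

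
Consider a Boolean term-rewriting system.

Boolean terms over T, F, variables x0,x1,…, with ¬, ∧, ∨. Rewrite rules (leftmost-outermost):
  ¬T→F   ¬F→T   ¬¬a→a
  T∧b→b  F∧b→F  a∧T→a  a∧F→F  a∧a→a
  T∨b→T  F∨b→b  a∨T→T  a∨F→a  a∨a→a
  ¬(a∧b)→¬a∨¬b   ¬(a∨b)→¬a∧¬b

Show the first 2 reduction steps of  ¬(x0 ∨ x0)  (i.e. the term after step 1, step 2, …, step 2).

Answer: after 2 steps: ¬x0

Working:
  start: ¬(x0 ∨ x0)
  →1  ¬x0 ∧ ¬x0
  →2  ¬x0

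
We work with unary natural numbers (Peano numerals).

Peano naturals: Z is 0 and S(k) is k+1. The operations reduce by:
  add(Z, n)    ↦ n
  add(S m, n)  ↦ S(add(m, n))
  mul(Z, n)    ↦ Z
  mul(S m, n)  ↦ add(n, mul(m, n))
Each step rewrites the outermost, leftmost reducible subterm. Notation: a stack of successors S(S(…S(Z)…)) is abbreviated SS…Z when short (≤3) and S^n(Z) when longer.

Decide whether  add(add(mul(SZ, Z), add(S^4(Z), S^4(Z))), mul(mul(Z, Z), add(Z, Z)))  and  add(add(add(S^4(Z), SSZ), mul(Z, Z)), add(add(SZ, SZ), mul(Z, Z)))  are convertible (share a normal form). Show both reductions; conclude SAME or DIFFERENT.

Answer: SAME — A ⇓ S^8(Z), B ⇓ S^8(Z)

Derivation:
Term A:
  start: add(add(mul(SZ, Z), add(S^4(Z), S^4(Z))), mul(mul(Z, Z), add(Z, Z)))
  [1] add(add(add(Z, mul(Z, Z)), add(S^4(Z), S^4(Z))), mul(mul(Z, Z), add(Z, Z)))
  [2] add(add(mul(Z, Z), add(S^4(Z), S^4(Z))), mul(mul(Z, Z), add(Z, Z)))
  [3] add(add(Z, add(S^4(Z), S^4(Z))), mul(mul(Z, Z), add(Z, Z)))
  [4] add(add(S^4(Z), S^4(Z)), mul(mul(Z, Z), add(Z, Z)))
  [5] add(S(add(SSSZ, S^4(Z))), mul(mul(Z, Z), add(Z, Z)))
  [6] S(add(add(SSSZ, S^4(Z)), mul(mul(Z, Z), add(Z, Z))))
  [7] S(add(S(add(SSZ, S^4(Z))), mul(mul(Z, Z), add(Z, Z))))
  [8] S(S(add(add(SSZ, S^4(Z)), mul(mul(Z, Z), add(Z, Z)))))
  [9] S(S(add(S(add(SZ, S^4(Z))), mul(mul(Z, Z), add(Z, Z)))))
  [10] S(S(S(add(add(SZ, S^4(Z)), mul(mul(Z, Z), add(Z, Z))))))
  [11] S(S(S(add(S(add(Z, S^4(Z))), mul(mul(Z, Z), add(Z, Z))))))
  [12] S(S(S(S(add(add(Z, S^4(Z)), mul(mul(Z, Z), add(Z, Z)))))))
  [13] S(S(S(S(add(S^4(Z), mul(mul(Z, Z), add(Z, Z)))))))
  [14] S(S(S(S(S(add(SSSZ, mul(mul(Z, Z), add(Z, Z))))))))
  [15] S(S(S(S(S(S(add(SSZ, mul(mul(Z, Z), add(Z, Z)))))))))
  [16] S(S(S(S(S(S(S(add(SZ, mul(mul(Z, Z), add(Z, Z))))))))))
  [17] S(S(S(S(S(S(S(S(add(Z, mul(mul(Z, Z), add(Z, Z)))))))))))
  [18] S(S(S(S(S(S(S(S(mul(mul(Z, Z), add(Z, Z))))))))))
  [19] S(S(S(S(S(S(S(S(mul(Z, add(Z, Z))))))))))
  [20] S^8(Z)

Term B:
  start: add(add(add(S^4(Z), SSZ), mul(Z, Z)), add(add(SZ, SZ), mul(Z, Z)))
  [1] add(add(S(add(SSSZ, SSZ)), mul(Z, Z)), add(add(SZ, SZ), mul(Z, Z)))
  [2] add(S(add(add(SSSZ, SSZ), mul(Z, Z))), add(add(SZ, SZ), mul(Z, Z)))
  [3] S(add(add(add(SSSZ, SSZ), mul(Z, Z)), add(add(SZ, SZ), mul(Z, Z))))
  [4] S(add(add(S(add(SSZ, SSZ)), mul(Z, Z)), add(add(SZ, SZ), mul(Z, Z))))
  [5] S(add(S(add(add(SSZ, SSZ), mul(Z, Z))), add(add(SZ, SZ), mul(Z, Z))))
  [6] S(S(add(add(add(SSZ, SSZ), mul(Z, Z)), add(add(SZ, SZ), mul(Z, Z)))))
  [7] S(S(add(add(S(add(SZ, SSZ)), mul(Z, Z)), add(add(SZ, SZ), mul(Z, Z)))))
  [8] S(S(add(S(add(add(SZ, SSZ), mul(Z, Z))), add(add(SZ, SZ), mul(Z, Z)))))
  [9] S(S(S(add(add(add(SZ, SSZ), mul(Z, Z)), add(add(SZ, SZ), mul(Z, Z))))))
  [10] S(S(S(add(add(S(add(Z, SSZ)), mul(Z, Z)), add(add(SZ, SZ), mul(Z, Z))))))
  [11] S(S(S(add(S(add(add(Z, SSZ), mul(Z, Z))), add(add(SZ, SZ), mul(Z, Z))))))
  [12] S(S(S(S(add(add(add(Z, SSZ), mul(Z, Z)), add(add(SZ, SZ), mul(Z, Z)))))))
  [13] S(S(S(S(add(add(SSZ, mul(Z, Z)), add(add(SZ, SZ), mul(Z, Z)))))))
  [14] S(S(S(S(add(S(add(SZ, mul(Z, Z))), add(add(SZ, SZ), mul(Z, Z)))))))
  [15] S(S(S(S(S(add(add(SZ, mul(Z, Z)), add(add(SZ, SZ), mul(Z, Z))))))))
  [16] S(S(S(S(S(add(S(add(Z, mul(Z, Z))), add(add(SZ, SZ), mul(Z, Z))))))))
  [17] S(S(S(S(S(S(add(add(Z, mul(Z, Z)), add(add(SZ, SZ), mul(Z, Z)))))))))
  [18] S(S(S(S(S(S(add(mul(Z, Z), add(add(SZ, SZ), mul(Z, Z)))))))))
  [19] S(S(S(S(S(S(add(Z, add(add(SZ, SZ), mul(Z, Z)))))))))
  [20] S(S(S(S(S(S(add(add(SZ, SZ), mul(Z, Z))))))))
  [21] S(S(S(S(S(S(add(S(add(Z, SZ)), mul(Z, Z))))))))
  [22] S(S(S(S(S(S(S(add(add(Z, SZ), mul(Z, Z)))))))))
  [23] S(S(S(S(S(S(S(add(SZ, mul(Z, Z)))))))))
  [24] S(S(S(S(S(S(S(S(add(Z, mul(Z, Z))))))))))
  [25] S(S(S(S(S(S(S(S(mul(Z, Z)))))))))
  [26] S^8(Z)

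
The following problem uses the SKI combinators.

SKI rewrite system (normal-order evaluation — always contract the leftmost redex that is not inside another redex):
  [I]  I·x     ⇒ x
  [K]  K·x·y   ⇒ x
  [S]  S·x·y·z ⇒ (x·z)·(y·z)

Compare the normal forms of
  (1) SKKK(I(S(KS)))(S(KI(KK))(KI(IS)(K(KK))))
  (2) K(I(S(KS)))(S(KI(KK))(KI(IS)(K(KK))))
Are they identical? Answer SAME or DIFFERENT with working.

Answer: SAME — A ⇓ S(KS), B ⇓ S(KS)

Derivation:
Term A:
  start: SKKK(I(S(KS)))(S(KI(KK))(KI(IS)(K(KK))))
  step 1: KK(KK)(I(S(KS)))(S(KI(KK))(KI(IS)(K(KK))))
  step 2: K(I(S(KS)))(S(KI(KK))(KI(IS)(K(KK))))
  step 3: I(S(KS))
  step 4: S(KS)

Term B:
  start: K(I(S(KS)))(S(KI(KK))(KI(IS)(K(KK))))
  step 1: I(S(KS))
  step 2: S(KS)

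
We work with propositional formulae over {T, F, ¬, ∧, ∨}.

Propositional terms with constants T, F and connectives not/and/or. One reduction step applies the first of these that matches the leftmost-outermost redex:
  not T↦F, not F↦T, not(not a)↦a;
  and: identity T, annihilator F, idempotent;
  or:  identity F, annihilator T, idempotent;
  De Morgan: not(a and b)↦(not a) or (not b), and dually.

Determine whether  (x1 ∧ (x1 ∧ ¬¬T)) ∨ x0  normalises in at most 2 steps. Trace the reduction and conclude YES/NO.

Answer: NO — after 2 steps the term is (x1 ∧ x1) ∨ x0, not yet normal

Derivation:
  start: (x1 ∧ (x1 ∧ ¬¬T)) ∨ x0
  step 1: (x1 ∧ (x1 ∧ T)) ∨ x0
  step 2: (x1 ∧ x1) ∨ x0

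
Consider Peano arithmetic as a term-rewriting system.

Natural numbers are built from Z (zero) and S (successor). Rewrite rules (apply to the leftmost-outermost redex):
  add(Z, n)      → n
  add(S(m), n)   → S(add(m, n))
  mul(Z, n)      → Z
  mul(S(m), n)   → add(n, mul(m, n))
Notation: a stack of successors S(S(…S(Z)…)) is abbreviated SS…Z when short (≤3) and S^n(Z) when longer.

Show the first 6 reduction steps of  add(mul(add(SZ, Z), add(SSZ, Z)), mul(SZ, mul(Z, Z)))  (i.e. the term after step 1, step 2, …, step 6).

  start: add(mul(add(SZ, Z), add(SSZ, Z)), mul(SZ, mul(Z, Z)))
  [1] add(mul(S(add(Z, Z)), add(SSZ, Z)), mul(SZ, mul(Z, Z)))
  [2] add(add(add(SSZ, Z), mul(add(Z, Z), add(SSZ, Z))), mul(SZ, mul(Z, Z)))
  [3] add(add(S(add(SZ, Z)), mul(add(Z, Z), add(SSZ, Z))), mul(SZ, mul(Z, Z)))
  [4] add(S(add(add(SZ, Z), mul(add(Z, Z), add(SSZ, Z)))), mul(SZ, mul(Z, Z)))
  [5] S(add(add(add(SZ, Z), mul(add(Z, Z), add(SSZ, Z))), mul(SZ, mul(Z, Z))))
  [6] S(add(add(S(add(Z, Z)), mul(add(Z, Z), add(SSZ, Z))), mul(SZ, mul(Z, Z))))

Answer: after 6 steps: S(add(add(S(add(Z, Z)), mul(add(Z, Z), add(SSZ, Z))), mul(SZ, mul(Z, Z))))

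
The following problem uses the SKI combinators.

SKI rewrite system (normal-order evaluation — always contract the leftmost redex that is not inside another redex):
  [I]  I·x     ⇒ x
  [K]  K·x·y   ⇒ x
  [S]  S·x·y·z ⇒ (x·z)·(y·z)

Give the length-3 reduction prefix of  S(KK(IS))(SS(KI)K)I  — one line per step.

Answer: after 3 steps: I

Working:
  start: S(KK(IS))(SS(KI)K)I
  [1] KK(IS)I(SS(KI)KI)
  [2] KI(SS(KI)KI)
  [3] I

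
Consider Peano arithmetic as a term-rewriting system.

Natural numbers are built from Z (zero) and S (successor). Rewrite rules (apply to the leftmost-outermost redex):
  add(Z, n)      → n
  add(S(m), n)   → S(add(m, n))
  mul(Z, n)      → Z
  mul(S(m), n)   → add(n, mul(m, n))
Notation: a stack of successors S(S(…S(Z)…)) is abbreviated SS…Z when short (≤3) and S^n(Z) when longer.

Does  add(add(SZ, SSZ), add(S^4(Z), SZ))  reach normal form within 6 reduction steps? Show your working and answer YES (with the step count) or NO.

Answer: NO — after 6 steps the term is S(S(S(add(S^4(Z), SZ)))), not yet normal

Derivation:
  start: add(add(SZ, SSZ), add(S^4(Z), SZ))
  step 1: add(S(add(Z, SSZ)), add(S^4(Z), SZ))
  step 2: S(add(add(Z, SSZ), add(S^4(Z), SZ)))
  step 3: S(add(SSZ, add(S^4(Z), SZ)))
  step 4: S(S(add(SZ, add(S^4(Z), SZ))))
  step 5: S(S(S(add(Z, add(S^4(Z), SZ)))))
  step 6: S(S(S(add(S^4(Z), SZ))))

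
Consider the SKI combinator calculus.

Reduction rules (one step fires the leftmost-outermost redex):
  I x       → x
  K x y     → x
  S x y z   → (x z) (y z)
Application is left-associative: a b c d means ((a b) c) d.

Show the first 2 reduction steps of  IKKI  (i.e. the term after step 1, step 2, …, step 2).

Answer: after 2 steps: K

Working:
  start: IKKI
  step 1: KKI
  step 2: K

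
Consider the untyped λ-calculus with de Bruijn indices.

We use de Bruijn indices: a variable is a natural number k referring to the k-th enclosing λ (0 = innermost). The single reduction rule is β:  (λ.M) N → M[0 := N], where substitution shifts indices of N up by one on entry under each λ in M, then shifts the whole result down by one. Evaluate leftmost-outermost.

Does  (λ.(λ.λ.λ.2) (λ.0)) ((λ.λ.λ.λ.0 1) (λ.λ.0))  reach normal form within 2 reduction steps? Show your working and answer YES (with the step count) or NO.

Answer: YES — reaches normal form λ.λ.λ.0 in 2 ≤ 2 steps

Reduction:
  start: (λ.(λ.λ.λ.2) (λ.0)) ((λ.λ.λ.λ.0 1) (λ.λ.0))
  →1  (λ.λ.λ.2) (λ.0)
  →2  λ.λ.λ.0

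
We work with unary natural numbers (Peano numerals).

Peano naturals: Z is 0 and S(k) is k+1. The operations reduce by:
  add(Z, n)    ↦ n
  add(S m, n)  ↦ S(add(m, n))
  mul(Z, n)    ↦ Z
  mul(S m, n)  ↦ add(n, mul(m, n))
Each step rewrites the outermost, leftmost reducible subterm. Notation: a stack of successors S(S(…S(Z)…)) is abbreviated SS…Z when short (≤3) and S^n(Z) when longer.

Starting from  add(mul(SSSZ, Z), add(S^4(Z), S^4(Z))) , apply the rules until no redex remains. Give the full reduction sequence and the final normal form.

  start: add(mul(SSSZ, Z), add(S^4(Z), S^4(Z)))
  [1] add(add(Z, mul(SSZ, Z)), add(S^4(Z), S^4(Z)))
  [2] add(mul(SSZ, Z), add(S^4(Z), S^4(Z)))
  [3] add(add(Z, mul(SZ, Z)), add(S^4(Z), S^4(Z)))
  [4] add(mul(SZ, Z), add(S^4(Z), S^4(Z)))
  [5] add(add(Z, mul(Z, Z)), add(S^4(Z), S^4(Z)))
  [6] add(mul(Z, Z), add(S^4(Z), S^4(Z)))
  [7] add(Z, add(S^4(Z), S^4(Z)))
  [8] add(S^4(Z), S^4(Z))
  [9] S(add(SSSZ, S^4(Z)))
  [10] S(S(add(SSZ, S^4(Z))))
  [11] S(S(S(add(SZ, S^4(Z)))))
  [12] S(S(S(S(add(Z, S^4(Z))))))
  [13] S^8(Z)

Answer: normal form = S^8(Z)  (in 13 steps)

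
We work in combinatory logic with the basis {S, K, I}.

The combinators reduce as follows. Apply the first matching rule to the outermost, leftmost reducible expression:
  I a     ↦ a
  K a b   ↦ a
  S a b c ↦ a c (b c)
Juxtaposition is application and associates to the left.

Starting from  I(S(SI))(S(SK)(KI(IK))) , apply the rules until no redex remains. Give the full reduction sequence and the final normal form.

  start: I(S(SI))(S(SK)(KI(IK)))
  step 1: S(SI)(S(SK)(KI(IK)))
  step 2: S(SI)(S(SK)I)

Answer: normal form = S(SI)(S(SK)I)  (in 2 steps)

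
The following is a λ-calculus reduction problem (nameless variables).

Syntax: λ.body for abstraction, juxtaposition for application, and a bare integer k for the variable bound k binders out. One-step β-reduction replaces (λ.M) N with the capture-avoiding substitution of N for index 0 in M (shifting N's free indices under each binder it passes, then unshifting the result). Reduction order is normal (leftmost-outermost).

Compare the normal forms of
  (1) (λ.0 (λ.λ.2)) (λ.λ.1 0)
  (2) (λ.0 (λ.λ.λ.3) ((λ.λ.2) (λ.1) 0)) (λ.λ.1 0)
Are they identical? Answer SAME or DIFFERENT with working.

Term A:
  start: (λ.0 (λ.λ.2)) (λ.λ.1 0)
  [1] (λ.λ.1 0) (λ.λ.λ.λ.1 0)
  [2] λ.(λ.λ.λ.λ.1 0) 0
  [3] λ.λ.λ.λ.1 0

Term B:
  start: (λ.0 (λ.λ.λ.3) ((λ.λ.2) (λ.1) 0)) (λ.λ.1 0)
  [1] (λ.λ.1 0) (λ.λ.λ.λ.λ.1 0) ((λ.λ.λ.λ.1 0) (λ.λ.λ.1 0) (λ.λ.1 0))
  [2] (λ.(λ.λ.λ.λ.λ.1 0) 0) ((λ.λ.λ.λ.1 0) (λ.λ.λ.1 0) (λ.λ.1 0))
  [3] (λ.λ.λ.λ.λ.1 0) ((λ.λ.λ.λ.1 0) (λ.λ.λ.1 0) (λ.λ.1 0))
  [4] λ.λ.λ.λ.1 0

Answer: SAME — A ⇓ λ.λ.λ.λ.1 0, B ⇓ λ.λ.λ.λ.1 0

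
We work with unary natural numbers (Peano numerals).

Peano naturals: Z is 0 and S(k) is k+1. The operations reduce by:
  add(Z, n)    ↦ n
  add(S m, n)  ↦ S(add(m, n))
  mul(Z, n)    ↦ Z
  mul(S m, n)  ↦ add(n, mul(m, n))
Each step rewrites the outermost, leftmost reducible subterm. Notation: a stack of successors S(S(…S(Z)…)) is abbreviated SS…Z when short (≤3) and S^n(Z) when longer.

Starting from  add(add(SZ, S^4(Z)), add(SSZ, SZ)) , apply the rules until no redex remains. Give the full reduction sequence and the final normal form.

Answer: normal form = S^8(Z)  (in 11 steps)

Reduction:
  start: add(add(SZ, S^4(Z)), add(SSZ, SZ))
  step 1: add(S(add(Z, S^4(Z))), add(SSZ, SZ))
  step 2: S(add(add(Z, S^4(Z)), add(SSZ, SZ)))
  step 3: S(add(S^4(Z), add(SSZ, SZ)))
  step 4: S(S(add(SSSZ, add(SSZ, SZ))))
  step 5: S(S(S(add(SSZ, add(SSZ, SZ)))))
  step 6: S(S(S(S(add(SZ, add(SSZ, SZ))))))
  step 7: S(S(S(S(S(add(Z, add(SSZ, SZ)))))))
  step 8: S(S(S(S(S(add(SSZ, SZ))))))
  step 9: S(S(S(S(S(S(add(SZ, SZ)))))))
  step 10: S(S(S(S(S(S(S(add(Z, SZ))))))))
  step 11: S^8(Z)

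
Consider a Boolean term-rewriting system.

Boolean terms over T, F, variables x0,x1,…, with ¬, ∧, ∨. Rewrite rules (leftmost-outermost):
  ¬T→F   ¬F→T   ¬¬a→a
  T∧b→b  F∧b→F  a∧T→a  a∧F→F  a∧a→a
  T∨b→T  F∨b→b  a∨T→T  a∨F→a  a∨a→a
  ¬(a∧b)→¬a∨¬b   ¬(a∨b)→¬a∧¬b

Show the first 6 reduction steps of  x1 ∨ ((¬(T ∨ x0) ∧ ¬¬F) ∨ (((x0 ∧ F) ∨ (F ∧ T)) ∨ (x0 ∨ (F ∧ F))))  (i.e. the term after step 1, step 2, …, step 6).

  start: x1 ∨ ((¬(T ∨ x0) ∧ ¬¬F) ∨ (((x0 ∧ F) ∨ (F ∧ T)) ∨ (x0 ∨ (F ∧ F))))
  step 1: x1 ∨ (((¬T ∧ ¬x0) ∧ ¬¬F) ∨ (((x0 ∧ F) ∨ (F ∧ T)) ∨ (x0 ∨ (F ∧ F))))
  step 2: x1 ∨ (((F ∧ ¬x0) ∧ ¬¬F) ∨ (((x0 ∧ F) ∨ (F ∧ T)) ∨ (x0 ∨ (F ∧ F))))
  step 3: x1 ∨ ((F ∧ ¬¬F) ∨ (((x0 ∧ F) ∨ (F ∧ T)) ∨ (x0 ∨ (F ∧ F))))
  step 4: x1 ∨ (F ∨ (((x0 ∧ F) ∨ (F ∧ T)) ∨ (x0 ∨ (F ∧ F))))
  step 5: x1 ∨ (((x0 ∧ F) ∨ (F ∧ T)) ∨ (x0 ∨ (F ∧ F)))
  step 6: x1 ∨ ((F ∨ (F ∧ T)) ∨ (x0 ∨ (F ∧ F)))

Answer: after 6 steps: x1 ∨ ((F ∨ (F ∧ T)) ∨ (x0 ∨ (F ∧ F)))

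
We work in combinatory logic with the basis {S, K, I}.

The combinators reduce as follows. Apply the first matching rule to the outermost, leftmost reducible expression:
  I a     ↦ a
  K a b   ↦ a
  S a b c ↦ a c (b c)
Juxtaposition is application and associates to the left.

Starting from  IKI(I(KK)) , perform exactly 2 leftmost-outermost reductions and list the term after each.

Answer: after 2 steps: I

Reduction:
  start: IKI(I(KK))
  →1  KI(I(KK))
  →2  I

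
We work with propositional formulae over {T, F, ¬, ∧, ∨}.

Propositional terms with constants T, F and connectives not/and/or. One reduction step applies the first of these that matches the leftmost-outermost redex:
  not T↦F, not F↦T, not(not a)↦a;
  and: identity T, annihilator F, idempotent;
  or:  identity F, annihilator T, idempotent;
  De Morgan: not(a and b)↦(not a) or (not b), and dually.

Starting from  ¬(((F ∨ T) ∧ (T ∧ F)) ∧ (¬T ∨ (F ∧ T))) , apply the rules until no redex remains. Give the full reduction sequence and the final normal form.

  start: ¬(((F ∨ T) ∧ (T ∧ F)) ∧ (¬T ∨ (F ∧ T)))
  [1] ¬((F ∨ T) ∧ (T ∧ F)) ∨ ¬(¬T ∨ (F ∧ T))
  [2] (¬(F ∨ T) ∨ ¬(T ∧ F)) ∨ ¬(¬T ∨ (F ∧ T))
  [3] ((¬F ∧ ¬T) ∨ ¬(T ∧ F)) ∨ ¬(¬T ∨ (F ∧ T))
  [4] ((T ∧ ¬T) ∨ ¬(T ∧ F)) ∨ ¬(¬T ∨ (F ∧ T))
  [5] (¬T ∨ ¬(T ∧ F)) ∨ ¬(¬T ∨ (F ∧ T))
  [6] (F ∨ ¬(T ∧ F)) ∨ ¬(¬T ∨ (F ∧ T))
  [7] ¬(T ∧ F) ∨ ¬(¬T ∨ (F ∧ T))
  [8] (¬T ∨ ¬F) ∨ ¬(¬T ∨ (F ∧ T))
  [9] (F ∨ ¬F) ∨ ¬(¬T ∨ (F ∧ T))
  [10] ¬F ∨ ¬(¬T ∨ (F ∧ T))
  [11] T ∨ ¬(¬T ∨ (F ∧ T))
  [12] T

Answer: normal form = T  (in 12 steps)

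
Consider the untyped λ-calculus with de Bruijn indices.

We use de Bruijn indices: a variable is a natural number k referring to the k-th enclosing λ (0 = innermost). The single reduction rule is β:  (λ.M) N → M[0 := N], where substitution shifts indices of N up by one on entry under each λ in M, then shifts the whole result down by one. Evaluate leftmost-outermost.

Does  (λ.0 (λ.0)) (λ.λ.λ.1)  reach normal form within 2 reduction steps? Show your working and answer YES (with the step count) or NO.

Answer: YES — reaches normal form λ.λ.1 in 2 ≤ 2 steps

Derivation:
  start: (λ.0 (λ.0)) (λ.λ.λ.1)
  step 1: (λ.λ.λ.1) (λ.0)
  step 2: λ.λ.1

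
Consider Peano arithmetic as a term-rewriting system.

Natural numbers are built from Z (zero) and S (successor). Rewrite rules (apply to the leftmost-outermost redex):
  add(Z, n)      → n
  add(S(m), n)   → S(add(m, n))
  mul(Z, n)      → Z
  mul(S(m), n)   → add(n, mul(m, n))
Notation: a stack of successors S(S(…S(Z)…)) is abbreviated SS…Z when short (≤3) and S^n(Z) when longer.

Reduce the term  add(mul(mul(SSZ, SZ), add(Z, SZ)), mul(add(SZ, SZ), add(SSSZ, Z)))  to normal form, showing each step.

  start: add(mul(mul(SSZ, SZ), add(Z, SZ)), mul(add(SZ, SZ), add(SSSZ, Z)))
  step 1: add(mul(add(SZ, mul(SZ, SZ)), add(Z, SZ)), mul(add(SZ, SZ), add(SSSZ, Z)))
  step 2: add(mul(S(add(Z, mul(SZ, SZ))), add(Z, SZ)), mul(add(SZ, SZ), add(SSSZ, Z)))
  step 3: add(add(add(Z, SZ), mul(add(Z, mul(SZ, SZ)), add(Z, SZ))), mul(add(SZ, SZ), add(SSSZ, Z)))
  step 4: add(add(SZ, mul(add(Z, mul(SZ, SZ)), add(Z, SZ))), mul(add(SZ, SZ), add(SSSZ, Z)))
  step 5: add(S(add(Z, mul(add(Z, mul(SZ, SZ)), add(Z, SZ)))), mul(add(SZ, SZ), add(SSSZ, Z)))
  step 6: S(add(add(Z, mul(add(Z, mul(SZ, SZ)), add(Z, SZ))), mul(add(SZ, SZ), add(SSSZ, Z))))
  step 7: S(add(mul(add(Z, mul(SZ, SZ)), add(Z, SZ)), mul(add(SZ, SZ), add(SSSZ, Z))))
  step 8: S(add(mul(mul(SZ, SZ), add(Z, SZ)), mul(add(SZ, SZ), add(SSSZ, Z))))
  step 9: S(add(mul(add(SZ, mul(Z, SZ)), add(Z, SZ)), mul(add(SZ, SZ), add(SSSZ, Z))))
  step 10: S(add(mul(S(add(Z, mul(Z, SZ))), add(Z, SZ)), mul(add(SZ, SZ), add(SSSZ, Z))))
  step 11: S(add(add(add(Z, SZ), mul(add(Z, mul(Z, SZ)), add(Z, SZ))), mul(add(SZ, SZ), add(SSSZ, Z))))
  step 12: S(add(add(SZ, mul(add(Z, mul(Z, SZ)), add(Z, SZ))), mul(add(SZ, SZ), add(SSSZ, Z))))
  step 13: S(add(S(add(Z, mul(add(Z, mul(Z, SZ)), add(Z, SZ)))), mul(add(SZ, SZ), add(SSSZ, Z))))
  step 14: S(S(add(add(Z, mul(add(Z, mul(Z, SZ)), add(Z, SZ))), mul(add(SZ, SZ), add(SSSZ, Z)))))
  step 15: S(S(add(mul(add(Z, mul(Z, SZ)), add(Z, SZ)), mul(add(SZ, SZ), add(SSSZ, Z)))))
  step 16: S(S(add(mul(mul(Z, SZ), add(Z, SZ)), mul(add(SZ, SZ), add(SSSZ, Z)))))
  step 17: S(S(add(mul(Z, add(Z, SZ)), mul(add(SZ, SZ), add(SSSZ, Z)))))
  step 18: S(S(add(Z, mul(add(SZ, SZ), add(SSSZ, Z)))))
  step 19: S(S(mul(add(SZ, SZ), add(SSSZ, Z))))
  step 20: S(S(mul(S(add(Z, SZ)), add(SSSZ, Z))))
  step 21: S(S(add(add(SSSZ, Z), mul(add(Z, SZ), add(SSSZ, Z)))))
  step 22: S(S(add(S(add(SSZ, Z)), mul(add(Z, SZ), add(SSSZ, Z)))))
  step 23: S(S(S(add(add(SSZ, Z), mul(add(Z, SZ), add(SSSZ, Z))))))
  step 24: S(S(S(add(S(add(SZ, Z)), mul(add(Z, SZ), add(SSSZ, Z))))))
  step 25: S(S(S(S(add(add(SZ, Z), mul(add(Z, SZ), add(SSSZ, Z)))))))
  step 26: S(S(S(S(add(S(add(Z, Z)), mul(add(Z, SZ), add(SSSZ, Z)))))))
  step 27: S(S(S(S(S(add(add(Z, Z), mul(add(Z, SZ), add(SSSZ, Z))))))))
  step 28: S(S(S(S(S(add(Z, mul(add(Z, SZ), add(SSSZ, Z))))))))
  step 29: S(S(S(S(S(mul(add(Z, SZ), add(SSSZ, Z)))))))
  step 30: S(S(S(S(S(mul(SZ, add(SSSZ, Z)))))))
  step 31: S(S(S(S(S(add(add(SSSZ, Z), mul(Z, add(SSSZ, Z))))))))
  step 32: S(S(S(S(S(add(S(add(SSZ, Z)), mul(Z, add(SSSZ, Z))))))))
  step 33: S(S(S(S(S(S(add(add(SSZ, Z), mul(Z, add(SSSZ, Z)))))))))
  step 34: S(S(S(S(S(S(add(S(add(SZ, Z)), mul(Z, add(SSSZ, Z)))))))))
  step 35: S(S(S(S(S(S(S(add(add(SZ, Z), mul(Z, add(SSSZ, Z))))))))))
  step 36: S(S(S(S(S(S(S(add(S(add(Z, Z)), mul(Z, add(SSSZ, Z))))))))))
  step 37: S(S(S(S(S(S(S(S(add(add(Z, Z), mul(Z, add(SSSZ, Z)))))))))))
  step 38: S(S(S(S(S(S(S(S(add(Z, mul(Z, add(SSSZ, Z)))))))))))
  step 39: S(S(S(S(S(S(S(S(mul(Z, add(SSSZ, Z))))))))))
  step 40: S^8(Z)

Answer: normal form = S^8(Z)  (in 40 steps)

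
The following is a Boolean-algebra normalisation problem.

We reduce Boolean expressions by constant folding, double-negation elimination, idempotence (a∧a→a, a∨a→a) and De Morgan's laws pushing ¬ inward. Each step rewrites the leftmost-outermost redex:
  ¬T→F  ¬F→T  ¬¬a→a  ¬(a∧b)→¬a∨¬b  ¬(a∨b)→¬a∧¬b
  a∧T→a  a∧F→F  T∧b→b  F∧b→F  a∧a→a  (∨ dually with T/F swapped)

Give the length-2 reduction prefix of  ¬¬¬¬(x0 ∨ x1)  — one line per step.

Answer: after 2 steps: x0 ∨ x1

Reduction:
  start: ¬¬¬¬(x0 ∨ x1)
  [1] ¬¬(x0 ∨ x1)
  [2] x0 ∨ x1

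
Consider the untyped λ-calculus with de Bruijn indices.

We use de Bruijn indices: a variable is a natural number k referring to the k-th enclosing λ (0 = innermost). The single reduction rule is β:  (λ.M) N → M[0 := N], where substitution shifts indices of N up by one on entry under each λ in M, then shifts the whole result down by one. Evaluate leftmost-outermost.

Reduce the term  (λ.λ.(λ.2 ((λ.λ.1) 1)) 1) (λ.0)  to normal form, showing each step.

Answer: normal form = λ.λ.1  (in 4 steps)

Working:
  start: (λ.λ.(λ.2 ((λ.λ.1) 1)) 1) (λ.0)
  step 1: λ.(λ.(λ.0) ((λ.λ.1) 1)) (λ.0)
  step 2: λ.(λ.0) ((λ.λ.1) 0)
  step 3: λ.(λ.λ.1) 0
  step 4: λ.λ.1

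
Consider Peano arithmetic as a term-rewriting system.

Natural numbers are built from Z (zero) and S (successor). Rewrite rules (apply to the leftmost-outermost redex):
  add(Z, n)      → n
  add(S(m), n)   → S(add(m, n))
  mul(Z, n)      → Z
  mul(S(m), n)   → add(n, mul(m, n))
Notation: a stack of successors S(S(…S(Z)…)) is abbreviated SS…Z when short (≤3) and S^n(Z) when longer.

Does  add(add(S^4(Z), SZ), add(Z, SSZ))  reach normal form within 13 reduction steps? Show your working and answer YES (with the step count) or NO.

Answer: YES — reaches normal form S^7(Z) in 12 ≤ 13 steps

Reduction:
  start: add(add(S^4(Z), SZ), add(Z, SSZ))
  →1  add(S(add(SSSZ, SZ)), add(Z, SSZ))
  →2  S(add(add(SSSZ, SZ), add(Z, SSZ)))
  →3  S(add(S(add(SSZ, SZ)), add(Z, SSZ)))
  →4  S(S(add(add(SSZ, SZ), add(Z, SSZ))))
  →5  S(S(add(S(add(SZ, SZ)), add(Z, SSZ))))
  →6  S(S(S(add(add(SZ, SZ), add(Z, SSZ)))))
  →7  S(S(S(add(S(add(Z, SZ)), add(Z, SSZ)))))
  →8  S(S(S(S(add(add(Z, SZ), add(Z, SSZ))))))
  →9  S(S(S(S(add(SZ, add(Z, SSZ))))))
  →10  S(S(S(S(S(add(Z, add(Z, SSZ)))))))
  →11  S(S(S(S(S(add(Z, SSZ))))))
  →12  S^7(Z)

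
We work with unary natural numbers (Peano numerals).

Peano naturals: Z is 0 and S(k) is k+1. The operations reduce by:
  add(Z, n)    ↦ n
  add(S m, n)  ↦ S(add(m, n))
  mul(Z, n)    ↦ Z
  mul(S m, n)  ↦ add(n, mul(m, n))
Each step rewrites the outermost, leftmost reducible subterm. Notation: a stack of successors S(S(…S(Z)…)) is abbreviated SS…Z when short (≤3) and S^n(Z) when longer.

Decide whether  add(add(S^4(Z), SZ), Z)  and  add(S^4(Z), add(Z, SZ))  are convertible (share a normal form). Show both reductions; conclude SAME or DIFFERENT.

Term A:
  start: add(add(S^4(Z), SZ), Z)
  →1  add(S(add(SSSZ, SZ)), Z)
  →2  S(add(add(SSSZ, SZ), Z))
  →3  S(add(S(add(SSZ, SZ)), Z))
  →4  S(S(add(add(SSZ, SZ), Z)))
  →5  S(S(add(S(add(SZ, SZ)), Z)))
  →6  S(S(S(add(add(SZ, SZ), Z))))
  →7  S(S(S(add(S(add(Z, SZ)), Z))))
  →8  S(S(S(S(add(add(Z, SZ), Z)))))
  →9  S(S(S(S(add(SZ, Z)))))
  →10  S(S(S(S(S(add(Z, Z))))))
  →11  S^5(Z)

Term B:
  start: add(S^4(Z), add(Z, SZ))
  →1  S(add(SSSZ, add(Z, SZ)))
  →2  S(S(add(SSZ, add(Z, SZ))))
  →3  S(S(S(add(SZ, add(Z, SZ)))))
  →4  S(S(S(S(add(Z, add(Z, SZ))))))
  →5  S(S(S(S(add(Z, SZ)))))
  →6  S^5(Z)

Answer: SAME — A ⇓ S^5(Z), B ⇓ S^5(Z)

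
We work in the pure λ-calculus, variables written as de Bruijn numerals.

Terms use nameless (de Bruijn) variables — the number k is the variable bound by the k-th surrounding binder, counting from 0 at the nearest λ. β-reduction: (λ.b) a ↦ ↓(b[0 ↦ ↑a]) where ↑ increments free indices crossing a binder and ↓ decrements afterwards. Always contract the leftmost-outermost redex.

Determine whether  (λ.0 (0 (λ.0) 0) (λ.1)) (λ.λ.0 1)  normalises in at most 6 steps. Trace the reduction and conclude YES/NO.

  start: (λ.0 (0 (λ.0) 0) (λ.1)) (λ.λ.0 1)
  →1  (λ.λ.0 1) ((λ.λ.0 1) (λ.0) (λ.λ.0 1)) (λ.λ.λ.0 1)
  →2  (λ.0 ((λ.λ.0 1) (λ.0) (λ.λ.0 1))) (λ.λ.λ.0 1)
  →3  (λ.λ.λ.0 1) ((λ.λ.0 1) (λ.0) (λ.λ.0 1))
  →4  λ.λ.0 1

Answer: YES — reaches normal form λ.λ.0 1 in 4 ≤ 6 steps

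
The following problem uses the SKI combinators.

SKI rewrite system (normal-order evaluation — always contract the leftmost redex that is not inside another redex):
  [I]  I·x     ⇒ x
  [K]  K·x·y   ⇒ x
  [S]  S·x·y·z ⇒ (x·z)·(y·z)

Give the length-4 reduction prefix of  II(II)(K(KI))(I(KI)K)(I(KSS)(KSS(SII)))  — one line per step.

  start: II(II)(K(KI))(I(KI)K)(I(KSS)(KSS(SII)))
  →1  I(II)(K(KI))(I(KI)K)(I(KSS)(KSS(SII)))
  →2  II(K(KI))(I(KI)K)(I(KSS)(KSS(SII)))
  →3  I(K(KI))(I(KI)K)(I(KSS)(KSS(SII)))
  →4  K(KI)(I(KI)K)(I(KSS)(KSS(SII)))

Answer: after 4 steps: K(KI)(I(KI)K)(I(KSS)(KSS(SII)))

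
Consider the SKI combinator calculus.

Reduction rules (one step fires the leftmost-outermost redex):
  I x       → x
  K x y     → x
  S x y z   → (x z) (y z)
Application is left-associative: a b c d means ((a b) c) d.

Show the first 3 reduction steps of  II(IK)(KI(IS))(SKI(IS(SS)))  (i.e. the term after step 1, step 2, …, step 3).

  start: II(IK)(KI(IS))(SKI(IS(SS)))
  [1] I(IK)(KI(IS))(SKI(IS(SS)))
  [2] IK(KI(IS))(SKI(IS(SS)))
  [3] K(KI(IS))(SKI(IS(SS)))

Answer: after 3 steps: K(KI(IS))(SKI(IS(SS)))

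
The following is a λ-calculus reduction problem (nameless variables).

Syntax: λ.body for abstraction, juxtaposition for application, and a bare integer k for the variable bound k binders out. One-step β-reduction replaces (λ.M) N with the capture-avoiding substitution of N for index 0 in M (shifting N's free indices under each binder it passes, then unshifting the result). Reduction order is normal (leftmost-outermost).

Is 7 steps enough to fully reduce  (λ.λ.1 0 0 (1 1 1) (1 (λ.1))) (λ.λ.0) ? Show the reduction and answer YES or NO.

  start: (λ.λ.1 0 0 (1 1 1) (1 (λ.1))) (λ.λ.0)
  step 1: λ.(λ.λ.0) 0 0 ((λ.λ.0) (λ.λ.0) (λ.λ.0)) ((λ.λ.0) (λ.1))
  step 2: λ.(λ.0) 0 ((λ.λ.0) (λ.λ.0) (λ.λ.0)) ((λ.λ.0) (λ.1))
  step 3: λ.0 ((λ.λ.0) (λ.λ.0) (λ.λ.0)) ((λ.λ.0) (λ.1))
  step 4: λ.0 ((λ.0) (λ.λ.0)) ((λ.λ.0) (λ.1))
  step 5: λ.0 (λ.λ.0) ((λ.λ.0) (λ.1))
  step 6: λ.0 (λ.λ.0) (λ.0)

Answer: YES — reaches normal form λ.0 (λ.λ.0) (λ.0) in 6 ≤ 7 steps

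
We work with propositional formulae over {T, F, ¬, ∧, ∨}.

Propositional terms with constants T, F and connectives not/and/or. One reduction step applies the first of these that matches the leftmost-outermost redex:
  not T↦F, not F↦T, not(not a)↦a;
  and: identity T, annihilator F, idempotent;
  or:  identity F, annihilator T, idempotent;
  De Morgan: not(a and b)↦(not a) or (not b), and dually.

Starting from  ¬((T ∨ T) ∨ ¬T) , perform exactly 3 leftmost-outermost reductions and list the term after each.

  start: ¬((T ∨ T) ∨ ¬T)
  [1] ¬(T ∨ T) ∧ ¬¬T
  [2] (¬T ∧ ¬T) ∧ ¬¬T
  [3] ¬T ∧ ¬¬T

Answer: after 3 steps: ¬T ∧ ¬¬T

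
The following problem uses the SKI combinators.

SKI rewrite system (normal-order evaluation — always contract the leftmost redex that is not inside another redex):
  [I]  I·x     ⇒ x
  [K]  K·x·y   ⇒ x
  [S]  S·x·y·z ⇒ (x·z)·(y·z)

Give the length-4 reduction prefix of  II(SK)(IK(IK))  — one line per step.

Answer: after 4 steps: SK(KK)

Derivation:
  start: II(SK)(IK(IK))
  →1  I(SK)(IK(IK))
  →2  SK(IK(IK))
  →3  SK(K(IK))
  →4  SK(KK)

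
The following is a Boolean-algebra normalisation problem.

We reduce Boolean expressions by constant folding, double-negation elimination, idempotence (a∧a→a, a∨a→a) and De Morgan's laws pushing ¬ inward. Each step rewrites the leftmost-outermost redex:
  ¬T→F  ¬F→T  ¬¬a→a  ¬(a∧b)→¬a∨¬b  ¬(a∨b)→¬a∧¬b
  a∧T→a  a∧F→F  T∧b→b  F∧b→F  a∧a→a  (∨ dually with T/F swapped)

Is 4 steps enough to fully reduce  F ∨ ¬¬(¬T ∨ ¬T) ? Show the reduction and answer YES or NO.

  start: F ∨ ¬¬(¬T ∨ ¬T)
  →1  ¬¬(¬T ∨ ¬T)
  →2  ¬T ∨ ¬T
  →3  ¬T
  →4  F

Answer: YES — reaches normal form F in 4 ≤ 4 steps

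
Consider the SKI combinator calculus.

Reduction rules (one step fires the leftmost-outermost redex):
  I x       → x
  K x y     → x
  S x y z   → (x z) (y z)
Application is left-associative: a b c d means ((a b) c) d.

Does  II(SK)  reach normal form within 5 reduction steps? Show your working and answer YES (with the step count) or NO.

Answer: YES — reaches normal form SK in 2 ≤ 5 steps

Working:
  start: II(SK)
  step 1: I(SK)
  step 2: SK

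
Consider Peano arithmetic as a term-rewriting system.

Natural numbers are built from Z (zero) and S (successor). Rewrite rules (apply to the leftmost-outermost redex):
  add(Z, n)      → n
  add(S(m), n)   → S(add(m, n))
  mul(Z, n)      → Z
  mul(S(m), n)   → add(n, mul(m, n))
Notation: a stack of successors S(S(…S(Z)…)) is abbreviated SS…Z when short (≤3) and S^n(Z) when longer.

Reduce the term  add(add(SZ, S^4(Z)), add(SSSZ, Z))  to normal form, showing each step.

Answer: normal form = S^8(Z)  (in 12 steps)

Derivation:
  start: add(add(SZ, S^4(Z)), add(SSSZ, Z))
  →1  add(S(add(Z, S^4(Z))), add(SSSZ, Z))
  →2  S(add(add(Z, S^4(Z)), add(SSSZ, Z)))
  →3  S(add(S^4(Z), add(SSSZ, Z)))
  →4  S(S(add(SSSZ, add(SSSZ, Z))))
  →5  S(S(S(add(SSZ, add(SSSZ, Z)))))
  →6  S(S(S(S(add(SZ, add(SSSZ, Z))))))
  →7  S(S(S(S(S(add(Z, add(SSSZ, Z)))))))
  →8  S(S(S(S(S(add(SSSZ, Z))))))
  →9  S(S(S(S(S(S(add(SSZ, Z)))))))
  →10  S(S(S(S(S(S(S(add(SZ, Z))))))))
  →11  S(S(S(S(S(S(S(S(add(Z, Z)))))))))
  →12  S^8(Z)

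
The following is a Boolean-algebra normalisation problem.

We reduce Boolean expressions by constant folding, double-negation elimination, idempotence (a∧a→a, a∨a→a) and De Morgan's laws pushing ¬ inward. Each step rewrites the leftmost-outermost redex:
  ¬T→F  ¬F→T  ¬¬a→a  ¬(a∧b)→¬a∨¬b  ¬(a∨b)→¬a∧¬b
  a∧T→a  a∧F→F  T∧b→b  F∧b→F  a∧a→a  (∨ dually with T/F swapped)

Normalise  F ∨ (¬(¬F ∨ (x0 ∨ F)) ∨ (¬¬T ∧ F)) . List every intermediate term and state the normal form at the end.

Answer: normal form = F  (in 6 steps)

Reduction:
  start: F ∨ (¬(¬F ∨ (x0 ∨ F)) ∨ (¬¬T ∧ F))
  [1] ¬(¬F ∨ (x0 ∨ F)) ∨ (¬¬T ∧ F)
  [2] (¬¬F ∧ ¬(x0 ∨ F)) ∨ (¬¬T ∧ F)
  [3] (F ∧ ¬(x0 ∨ F)) ∨ (¬¬T ∧ F)
  [4] F ∨ (¬¬T ∧ F)
  [5] ¬¬T ∧ F
  [6] F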